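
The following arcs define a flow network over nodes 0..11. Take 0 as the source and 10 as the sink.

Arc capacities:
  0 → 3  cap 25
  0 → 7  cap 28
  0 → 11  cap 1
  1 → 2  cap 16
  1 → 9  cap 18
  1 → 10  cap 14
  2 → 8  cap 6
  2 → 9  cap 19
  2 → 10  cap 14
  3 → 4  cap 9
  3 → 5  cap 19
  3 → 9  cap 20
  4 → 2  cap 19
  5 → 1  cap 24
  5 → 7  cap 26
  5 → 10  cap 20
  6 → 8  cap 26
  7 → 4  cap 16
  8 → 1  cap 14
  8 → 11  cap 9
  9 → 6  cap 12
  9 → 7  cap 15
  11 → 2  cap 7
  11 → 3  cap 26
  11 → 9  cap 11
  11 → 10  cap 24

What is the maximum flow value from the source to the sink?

augment #1: 0→11→10 bottleneck 1, total now 1
augment #2: 0→3→5→10 bottleneck 19, total now 20
augment #3: 0→3→4→2→10 bottleneck 6, total now 26
augment #4: 0→7→4→2→10 bottleneck 8, total now 34
augment #5: 0→7→4→2→8→1→10 bottleneck 5, total now 39
augment #6: 0→7→4→3→9→6→8→1→10 bottleneck 3, total now 42

Maximum flow value: 42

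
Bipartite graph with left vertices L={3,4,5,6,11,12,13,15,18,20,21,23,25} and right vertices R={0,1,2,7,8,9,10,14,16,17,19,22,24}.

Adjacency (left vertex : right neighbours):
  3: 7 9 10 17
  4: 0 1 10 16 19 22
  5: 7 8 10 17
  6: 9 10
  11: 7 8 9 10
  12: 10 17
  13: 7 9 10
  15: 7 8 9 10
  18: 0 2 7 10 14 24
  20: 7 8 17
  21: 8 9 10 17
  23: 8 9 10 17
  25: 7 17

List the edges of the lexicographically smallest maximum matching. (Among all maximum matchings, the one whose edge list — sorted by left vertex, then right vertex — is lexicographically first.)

|M| = 7 (so the lex-smallest maximum matching has 7 edges)
process left vertices in ascending order; for each, take the smallest-labelled available neighbour that still permits 7 edges overall, or leave it unmatched if none does
lex-smallest matching: {3-7, 4-0, 5-8, 6-9, 11-10, 12-17, 18-2}

Lex-smallest maximum matching: {(3,7), (4,0), (5,8), (6,9), (11,10), (12,17), (18,2)}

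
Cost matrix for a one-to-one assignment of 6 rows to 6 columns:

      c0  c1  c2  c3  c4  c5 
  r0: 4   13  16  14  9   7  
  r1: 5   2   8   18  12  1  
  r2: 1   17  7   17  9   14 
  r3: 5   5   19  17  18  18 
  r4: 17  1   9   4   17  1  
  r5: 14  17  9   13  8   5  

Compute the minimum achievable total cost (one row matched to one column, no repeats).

one of 2 optimal assignments: row0→col0 (cost 4), row1→col5 (cost 1), row2→col2 (cost 7), row3→col1 (cost 5), row4→col3 (cost 4), row5→col4 (cost 8)
total = 4 + 1 + 7 + 5 + 4 + 8 = 29

Minimum assignment cost: 29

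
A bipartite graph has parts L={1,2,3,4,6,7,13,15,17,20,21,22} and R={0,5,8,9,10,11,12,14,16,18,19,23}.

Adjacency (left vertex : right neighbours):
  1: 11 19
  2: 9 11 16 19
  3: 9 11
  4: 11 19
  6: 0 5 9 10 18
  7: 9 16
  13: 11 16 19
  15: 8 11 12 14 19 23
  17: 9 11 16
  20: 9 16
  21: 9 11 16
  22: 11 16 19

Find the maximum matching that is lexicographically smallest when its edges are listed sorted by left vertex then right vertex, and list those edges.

|M| = 6 (so the lex-smallest maximum matching has 6 edges)
process left vertices in ascending order; for each, take the smallest-labelled available neighbour that still permits 6 edges overall, or leave it unmatched if none does
lex-smallest matching: {1-11, 2-9, 4-19, 6-0, 7-16, 15-8}

Lex-smallest maximum matching: {(1,11), (2,9), (4,19), (6,0), (7,16), (15,8)}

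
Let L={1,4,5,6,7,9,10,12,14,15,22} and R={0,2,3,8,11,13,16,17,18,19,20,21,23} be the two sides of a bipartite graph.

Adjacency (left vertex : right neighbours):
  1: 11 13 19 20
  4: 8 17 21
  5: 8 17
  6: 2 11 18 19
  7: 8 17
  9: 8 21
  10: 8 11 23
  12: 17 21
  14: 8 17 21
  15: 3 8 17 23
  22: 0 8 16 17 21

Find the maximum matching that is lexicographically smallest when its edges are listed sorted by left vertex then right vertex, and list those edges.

Lex-smallest maximum matching: {(1,11), (4,8), (5,17), (6,2), (9,21), (10,23), (15,3), (22,0)}

|M| = 8 (so the lex-smallest maximum matching has 8 edges)
process left vertices in ascending order; for each, take the smallest-labelled available neighbour that still permits 8 edges overall, or leave it unmatched if none does
lex-smallest matching: {1-11, 4-8, 5-17, 6-2, 9-21, 10-23, 15-3, 22-0}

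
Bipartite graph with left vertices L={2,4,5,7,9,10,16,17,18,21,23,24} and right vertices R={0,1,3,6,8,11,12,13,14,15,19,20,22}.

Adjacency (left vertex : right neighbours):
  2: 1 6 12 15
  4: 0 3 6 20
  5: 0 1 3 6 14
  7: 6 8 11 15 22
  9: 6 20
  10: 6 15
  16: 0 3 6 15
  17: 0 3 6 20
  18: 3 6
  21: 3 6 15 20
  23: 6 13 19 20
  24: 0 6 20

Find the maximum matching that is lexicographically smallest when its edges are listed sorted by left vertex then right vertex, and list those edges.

Lex-smallest maximum matching: {(2,1), (4,0), (5,14), (7,8), (9,6), (10,15), (16,3), (17,20), (23,13)}

|M| = 9 (so the lex-smallest maximum matching has 9 edges)
process left vertices in ascending order; for each, take the smallest-labelled available neighbour that still permits 9 edges overall, or leave it unmatched if none does
lex-smallest matching: {2-1, 4-0, 5-14, 7-8, 9-6, 10-15, 16-3, 17-20, 23-13}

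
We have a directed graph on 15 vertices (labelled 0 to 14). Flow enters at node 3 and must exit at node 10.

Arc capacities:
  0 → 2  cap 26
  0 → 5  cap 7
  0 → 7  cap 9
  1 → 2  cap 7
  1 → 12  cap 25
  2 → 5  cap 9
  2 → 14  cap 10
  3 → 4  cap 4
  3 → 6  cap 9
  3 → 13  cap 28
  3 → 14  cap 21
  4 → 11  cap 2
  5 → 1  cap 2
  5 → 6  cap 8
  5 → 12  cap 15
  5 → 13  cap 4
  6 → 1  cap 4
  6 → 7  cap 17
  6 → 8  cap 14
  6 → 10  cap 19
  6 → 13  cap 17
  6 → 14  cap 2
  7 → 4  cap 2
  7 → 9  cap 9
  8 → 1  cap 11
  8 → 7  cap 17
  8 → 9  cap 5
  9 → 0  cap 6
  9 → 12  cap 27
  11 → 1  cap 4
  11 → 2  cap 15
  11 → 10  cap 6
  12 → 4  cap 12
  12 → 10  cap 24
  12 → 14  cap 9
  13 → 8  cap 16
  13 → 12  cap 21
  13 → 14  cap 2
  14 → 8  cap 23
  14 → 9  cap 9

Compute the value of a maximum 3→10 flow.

Maximum flow value: 43

augment #1: 3→6→10 bottleneck 9, total now 9
augment #2: 3→4→11→10 bottleneck 2, total now 11
augment #3: 3→13→12→10 bottleneck 21, total now 32
augment #4: 3→14→9→12→10 bottleneck 3, total now 35
augment #5: 3→14→9→0→5→6→10 bottleneck 6, total now 41
augment #6: 3→13→8→1→2→5→6→10 bottleneck 2, total now 43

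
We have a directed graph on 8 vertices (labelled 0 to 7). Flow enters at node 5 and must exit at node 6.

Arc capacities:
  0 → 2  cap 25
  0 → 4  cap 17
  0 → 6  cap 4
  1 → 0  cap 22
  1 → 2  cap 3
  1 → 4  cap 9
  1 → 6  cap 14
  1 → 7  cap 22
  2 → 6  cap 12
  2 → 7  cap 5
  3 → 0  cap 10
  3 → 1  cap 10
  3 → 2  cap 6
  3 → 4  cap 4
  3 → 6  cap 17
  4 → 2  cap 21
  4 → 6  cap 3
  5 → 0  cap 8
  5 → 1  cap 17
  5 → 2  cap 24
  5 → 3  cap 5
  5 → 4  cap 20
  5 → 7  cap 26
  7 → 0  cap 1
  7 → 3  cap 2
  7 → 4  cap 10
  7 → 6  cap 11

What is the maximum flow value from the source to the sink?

Maximum flow value: 51

augment #1: 5→0→6 bottleneck 4, total now 4
augment #2: 5→1→6 bottleneck 14, total now 18
augment #3: 5→2→6 bottleneck 12, total now 30
augment #4: 5→3→6 bottleneck 5, total now 35
augment #5: 5→4→6 bottleneck 3, total now 38
augment #6: 5→7→6 bottleneck 11, total now 49
augment #7: 5→7→3→6 bottleneck 2, total now 51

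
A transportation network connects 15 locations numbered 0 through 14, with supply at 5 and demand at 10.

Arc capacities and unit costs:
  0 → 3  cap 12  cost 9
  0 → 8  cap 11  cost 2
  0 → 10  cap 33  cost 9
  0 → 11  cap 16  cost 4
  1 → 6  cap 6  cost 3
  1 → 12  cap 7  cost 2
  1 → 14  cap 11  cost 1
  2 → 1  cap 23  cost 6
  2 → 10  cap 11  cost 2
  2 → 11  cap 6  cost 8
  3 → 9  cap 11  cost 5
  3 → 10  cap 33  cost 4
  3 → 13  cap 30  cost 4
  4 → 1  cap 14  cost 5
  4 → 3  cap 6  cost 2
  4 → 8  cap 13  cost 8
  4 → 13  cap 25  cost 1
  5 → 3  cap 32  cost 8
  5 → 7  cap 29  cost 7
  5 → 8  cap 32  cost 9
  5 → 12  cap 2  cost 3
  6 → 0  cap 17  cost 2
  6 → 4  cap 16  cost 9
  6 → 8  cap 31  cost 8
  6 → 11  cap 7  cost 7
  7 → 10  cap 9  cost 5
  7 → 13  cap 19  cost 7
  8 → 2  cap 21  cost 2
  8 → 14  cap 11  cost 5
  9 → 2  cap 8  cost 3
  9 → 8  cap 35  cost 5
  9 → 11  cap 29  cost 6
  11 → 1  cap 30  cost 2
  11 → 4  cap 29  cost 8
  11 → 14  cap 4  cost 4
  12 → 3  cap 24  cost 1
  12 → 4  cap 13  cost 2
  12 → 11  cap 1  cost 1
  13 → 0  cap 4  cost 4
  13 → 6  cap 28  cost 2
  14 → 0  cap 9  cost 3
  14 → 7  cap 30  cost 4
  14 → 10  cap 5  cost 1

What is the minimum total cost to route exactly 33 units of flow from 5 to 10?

Minimum cost for 33 units: 388

shortest-cost path #1: 5→12→3→10 push 2 @ unit cost 8 (adds 16)
shortest-cost path #2: 5→7→10 push 9 @ unit cost 12 (adds 108)
shortest-cost path #3: 5→3→10 push 22 @ unit cost 12 (adds 264)
total cost = 388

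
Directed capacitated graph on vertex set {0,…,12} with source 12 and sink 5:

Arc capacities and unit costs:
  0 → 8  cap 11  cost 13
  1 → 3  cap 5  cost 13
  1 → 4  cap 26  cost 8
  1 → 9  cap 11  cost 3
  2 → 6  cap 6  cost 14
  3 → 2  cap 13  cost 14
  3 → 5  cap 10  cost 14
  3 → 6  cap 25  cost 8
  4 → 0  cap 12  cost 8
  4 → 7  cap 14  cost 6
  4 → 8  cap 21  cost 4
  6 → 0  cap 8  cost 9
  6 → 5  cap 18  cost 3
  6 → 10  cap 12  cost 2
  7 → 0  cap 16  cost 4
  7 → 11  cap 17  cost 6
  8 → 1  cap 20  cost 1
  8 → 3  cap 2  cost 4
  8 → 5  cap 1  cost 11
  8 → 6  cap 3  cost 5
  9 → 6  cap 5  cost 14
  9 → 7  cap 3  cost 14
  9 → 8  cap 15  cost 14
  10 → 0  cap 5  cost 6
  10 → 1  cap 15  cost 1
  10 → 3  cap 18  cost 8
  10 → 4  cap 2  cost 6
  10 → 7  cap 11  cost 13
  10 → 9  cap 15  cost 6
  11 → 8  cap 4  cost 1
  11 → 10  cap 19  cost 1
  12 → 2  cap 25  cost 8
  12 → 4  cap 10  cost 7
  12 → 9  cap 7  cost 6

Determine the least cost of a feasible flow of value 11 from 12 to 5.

shortest-cost path #1: 12→4→8→6→5 push 3 @ unit cost 19 (adds 57)
shortest-cost path #2: 12→4→8→5 push 1 @ unit cost 22 (adds 22)
shortest-cost path #3: 12→9→6→5 push 5 @ unit cost 23 (adds 115)
shortest-cost path #4: 12→2→6→5 push 2 @ unit cost 25 (adds 50)
total cost = 244

Minimum cost for 11 units: 244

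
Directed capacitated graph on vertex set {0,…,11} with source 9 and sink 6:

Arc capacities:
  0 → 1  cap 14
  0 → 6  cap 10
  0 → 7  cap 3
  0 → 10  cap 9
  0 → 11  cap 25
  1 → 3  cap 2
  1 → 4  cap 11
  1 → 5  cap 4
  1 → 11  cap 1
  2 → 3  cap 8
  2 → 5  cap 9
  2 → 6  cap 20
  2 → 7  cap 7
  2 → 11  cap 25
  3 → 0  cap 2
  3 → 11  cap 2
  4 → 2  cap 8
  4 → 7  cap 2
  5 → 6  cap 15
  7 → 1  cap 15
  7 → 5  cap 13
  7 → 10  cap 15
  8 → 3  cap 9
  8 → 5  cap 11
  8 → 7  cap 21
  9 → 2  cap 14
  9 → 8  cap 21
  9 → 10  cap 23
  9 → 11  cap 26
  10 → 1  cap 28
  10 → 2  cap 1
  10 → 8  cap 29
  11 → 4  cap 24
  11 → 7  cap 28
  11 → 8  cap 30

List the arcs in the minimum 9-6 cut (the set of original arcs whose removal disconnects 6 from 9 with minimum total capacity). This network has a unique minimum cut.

Min-cut arcs: {(2,6), (3,0), (5,6)} (total capacity 37)

augment #1: 9→2→6 push 14
augment #2: 9→8→5→6 push 11
augment #3: 9→10→2→6 push 1
augment #4: 9→8→3→0→6 push 2
augment #5: 9→8→7→5→6 push 4
augment #6: 9→11→4→2→6 push 5
max flow = 37; residual-reachable set from 9 gives S-side
cut edges (S→T): {(2,6), (3,0), (5,6)} total cap 37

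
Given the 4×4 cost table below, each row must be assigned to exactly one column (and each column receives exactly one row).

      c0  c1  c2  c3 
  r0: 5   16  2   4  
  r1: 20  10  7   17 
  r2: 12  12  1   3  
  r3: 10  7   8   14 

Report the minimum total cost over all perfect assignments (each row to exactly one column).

Minimum assignment cost: 22

optimal assignment: row0→col0 (cost 5), row1→col2 (cost 7), row2→col3 (cost 3), row3→col1 (cost 7)
total = 5 + 7 + 3 + 7 = 22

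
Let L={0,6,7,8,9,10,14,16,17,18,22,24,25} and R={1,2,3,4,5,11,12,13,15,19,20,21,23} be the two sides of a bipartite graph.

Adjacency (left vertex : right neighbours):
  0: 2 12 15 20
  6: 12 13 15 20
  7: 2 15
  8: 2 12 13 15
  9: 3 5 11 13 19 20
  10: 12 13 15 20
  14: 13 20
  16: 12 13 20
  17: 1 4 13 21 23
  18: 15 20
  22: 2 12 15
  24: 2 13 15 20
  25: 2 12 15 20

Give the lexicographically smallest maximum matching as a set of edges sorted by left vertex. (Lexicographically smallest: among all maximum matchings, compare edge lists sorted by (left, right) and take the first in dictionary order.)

|M| = 7 (so the lex-smallest maximum matching has 7 edges)
process left vertices in ascending order; for each, take the smallest-labelled available neighbour that still permits 7 edges overall, or leave it unmatched if none does
lex-smallest matching: {0-2, 6-12, 7-15, 8-13, 9-3, 10-20, 17-1}

Lex-smallest maximum matching: {(0,2), (6,12), (7,15), (8,13), (9,3), (10,20), (17,1)}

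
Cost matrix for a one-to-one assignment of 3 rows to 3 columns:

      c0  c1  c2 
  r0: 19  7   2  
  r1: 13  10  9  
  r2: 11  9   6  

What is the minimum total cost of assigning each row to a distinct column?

Minimum assignment cost: 23

optimal assignment: row0→col2 (cost 2), row1→col1 (cost 10), row2→col0 (cost 11)
total = 2 + 10 + 11 = 23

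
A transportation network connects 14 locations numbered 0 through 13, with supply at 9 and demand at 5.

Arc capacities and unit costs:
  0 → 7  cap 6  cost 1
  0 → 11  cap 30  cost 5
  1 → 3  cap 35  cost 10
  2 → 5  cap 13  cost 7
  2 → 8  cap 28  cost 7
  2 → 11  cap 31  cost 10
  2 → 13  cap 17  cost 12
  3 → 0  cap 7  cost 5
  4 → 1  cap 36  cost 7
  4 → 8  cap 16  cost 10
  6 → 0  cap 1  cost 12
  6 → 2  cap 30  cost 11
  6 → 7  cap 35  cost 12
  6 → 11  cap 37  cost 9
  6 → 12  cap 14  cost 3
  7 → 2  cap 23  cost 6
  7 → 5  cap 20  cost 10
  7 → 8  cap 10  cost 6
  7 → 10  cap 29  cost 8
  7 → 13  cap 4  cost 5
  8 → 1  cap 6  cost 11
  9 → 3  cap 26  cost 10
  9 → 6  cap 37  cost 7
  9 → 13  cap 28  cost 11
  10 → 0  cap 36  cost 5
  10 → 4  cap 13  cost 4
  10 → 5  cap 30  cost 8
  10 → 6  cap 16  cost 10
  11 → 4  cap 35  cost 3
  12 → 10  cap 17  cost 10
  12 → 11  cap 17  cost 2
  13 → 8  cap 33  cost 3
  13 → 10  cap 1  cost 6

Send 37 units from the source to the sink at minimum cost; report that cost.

shortest-cost path #1: 9→13→10→5 push 1 @ unit cost 25 (adds 25)
shortest-cost path #2: 9→6→2→5 push 13 @ unit cost 25 (adds 325)
shortest-cost path #3: 9→3→0→7→5 push 6 @ unit cost 26 (adds 156)
shortest-cost path #4: 9→6→12→10→5 push 14 @ unit cost 28 (adds 392)
shortest-cost path #5: 9→6→7→5 push 3 @ unit cost 29 (adds 87)
total cost = 985

Minimum cost for 37 units: 985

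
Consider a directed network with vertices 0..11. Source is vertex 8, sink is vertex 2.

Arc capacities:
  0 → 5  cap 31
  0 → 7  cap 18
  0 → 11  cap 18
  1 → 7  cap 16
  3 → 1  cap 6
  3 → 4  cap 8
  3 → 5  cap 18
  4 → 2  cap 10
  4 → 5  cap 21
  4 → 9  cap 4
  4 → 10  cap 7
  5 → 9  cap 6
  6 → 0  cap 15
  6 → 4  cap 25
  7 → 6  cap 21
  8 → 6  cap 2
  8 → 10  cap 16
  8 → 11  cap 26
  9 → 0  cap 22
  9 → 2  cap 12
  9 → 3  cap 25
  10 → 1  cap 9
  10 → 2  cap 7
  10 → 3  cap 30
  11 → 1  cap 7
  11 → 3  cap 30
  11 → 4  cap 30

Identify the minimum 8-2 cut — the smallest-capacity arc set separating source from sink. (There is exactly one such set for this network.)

Min-cut arcs: {(4,2), (4,9), (5,9), (10,2)} (total capacity 27)

augment #1: 8→10→2 push 7
augment #2: 8→6→4→2 push 2
augment #3: 8→11→4→2 push 8
augment #4: 8→11→4→9→2 push 4
augment #5: 8→10→3→5→9→2 push 6
max flow = 27; residual-reachable set from 8 gives S-side
cut edges (S→T): {(4,2), (4,9), (5,9), (10,2)} total cap 27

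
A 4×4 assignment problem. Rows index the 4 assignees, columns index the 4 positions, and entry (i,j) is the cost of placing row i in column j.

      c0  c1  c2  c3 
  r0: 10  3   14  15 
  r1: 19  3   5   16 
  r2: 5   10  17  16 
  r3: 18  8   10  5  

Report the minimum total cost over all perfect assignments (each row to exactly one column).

optimal assignment: row0→col1 (cost 3), row1→col2 (cost 5), row2→col0 (cost 5), row3→col3 (cost 5)
total = 3 + 5 + 5 + 5 = 18

Minimum assignment cost: 18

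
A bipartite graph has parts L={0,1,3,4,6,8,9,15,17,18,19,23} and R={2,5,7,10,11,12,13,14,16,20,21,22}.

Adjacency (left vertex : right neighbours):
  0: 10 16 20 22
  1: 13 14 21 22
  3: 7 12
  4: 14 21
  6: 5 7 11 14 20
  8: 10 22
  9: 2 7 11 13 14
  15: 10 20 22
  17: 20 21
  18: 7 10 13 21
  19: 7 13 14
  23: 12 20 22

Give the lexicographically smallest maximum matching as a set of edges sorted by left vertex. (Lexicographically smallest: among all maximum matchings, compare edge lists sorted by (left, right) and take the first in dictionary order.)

|M| = 11 (so the lex-smallest maximum matching has 11 edges)
process left vertices in ascending order; for each, take the smallest-labelled available neighbour that still permits 11 edges overall, or leave it unmatched if none does
lex-smallest matching: {0-16, 1-13, 3-7, 4-14, 6-5, 8-10, 9-2, 15-22, 17-20, 18-21, 23-12}

Lex-smallest maximum matching: {(0,16), (1,13), (3,7), (4,14), (6,5), (8,10), (9,2), (15,22), (17,20), (18,21), (23,12)}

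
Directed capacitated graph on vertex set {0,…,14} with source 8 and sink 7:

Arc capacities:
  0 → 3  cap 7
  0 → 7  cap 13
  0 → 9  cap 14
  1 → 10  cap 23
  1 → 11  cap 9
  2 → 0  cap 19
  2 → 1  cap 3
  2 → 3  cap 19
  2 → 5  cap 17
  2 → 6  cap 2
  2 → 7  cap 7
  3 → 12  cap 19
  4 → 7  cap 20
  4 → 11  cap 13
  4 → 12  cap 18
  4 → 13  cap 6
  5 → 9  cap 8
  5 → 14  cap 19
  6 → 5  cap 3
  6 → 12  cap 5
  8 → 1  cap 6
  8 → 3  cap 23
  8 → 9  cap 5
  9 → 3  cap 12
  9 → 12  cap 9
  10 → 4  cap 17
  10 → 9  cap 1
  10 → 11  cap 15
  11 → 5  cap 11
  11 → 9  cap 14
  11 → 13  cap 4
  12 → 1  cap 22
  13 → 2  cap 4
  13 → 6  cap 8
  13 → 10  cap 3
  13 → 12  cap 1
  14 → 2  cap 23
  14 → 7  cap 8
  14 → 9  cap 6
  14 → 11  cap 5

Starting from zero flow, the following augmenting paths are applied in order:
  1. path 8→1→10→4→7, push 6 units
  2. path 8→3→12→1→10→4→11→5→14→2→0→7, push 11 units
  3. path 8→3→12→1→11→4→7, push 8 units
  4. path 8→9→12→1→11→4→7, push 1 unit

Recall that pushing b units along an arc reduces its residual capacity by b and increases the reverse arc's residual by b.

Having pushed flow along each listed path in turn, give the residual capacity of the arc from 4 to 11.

after path 1 (8→1→10→4→7, push 6): res(4,11)=13
after path 2 (8→3→12→1→10→4→11→5→14→2→0→7, push 11): res(4,11)=2
after path 3 (8→3→12→1→11→4→7, push 8): res(4,11)=10
after path 4 (8→9→12→1→11→4→7, push 1): res(4,11)=11

Residual capacity of (4,11): 11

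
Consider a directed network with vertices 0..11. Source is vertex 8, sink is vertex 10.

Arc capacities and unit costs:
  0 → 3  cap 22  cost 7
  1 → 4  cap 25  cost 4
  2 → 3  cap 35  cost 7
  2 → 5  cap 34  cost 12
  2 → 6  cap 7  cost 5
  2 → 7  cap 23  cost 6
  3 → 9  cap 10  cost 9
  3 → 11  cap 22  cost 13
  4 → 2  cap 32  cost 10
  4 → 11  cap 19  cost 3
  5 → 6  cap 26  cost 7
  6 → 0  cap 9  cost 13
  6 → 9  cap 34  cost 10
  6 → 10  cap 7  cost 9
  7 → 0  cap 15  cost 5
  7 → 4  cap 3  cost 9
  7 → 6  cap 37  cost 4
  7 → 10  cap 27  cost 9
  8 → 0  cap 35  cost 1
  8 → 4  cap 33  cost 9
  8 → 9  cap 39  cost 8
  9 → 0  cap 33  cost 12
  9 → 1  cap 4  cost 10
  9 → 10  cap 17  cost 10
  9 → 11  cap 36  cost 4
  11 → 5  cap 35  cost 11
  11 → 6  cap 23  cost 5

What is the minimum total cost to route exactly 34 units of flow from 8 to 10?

Minimum cost for 34 units: 828

shortest-cost path #1: 8→9→10 push 17 @ unit cost 18 (adds 306)
shortest-cost path #2: 8→9→11→6→10 push 7 @ unit cost 26 (adds 182)
shortest-cost path #3: 8→4→2→7→10 push 10 @ unit cost 34 (adds 340)
total cost = 828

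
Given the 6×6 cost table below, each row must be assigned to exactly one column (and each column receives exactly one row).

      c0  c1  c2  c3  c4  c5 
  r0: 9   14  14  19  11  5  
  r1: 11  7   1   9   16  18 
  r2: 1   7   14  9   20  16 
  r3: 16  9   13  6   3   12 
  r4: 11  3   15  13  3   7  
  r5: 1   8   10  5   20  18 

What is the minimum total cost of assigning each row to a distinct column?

optimal assignment: row0→col5 (cost 5), row1→col2 (cost 1), row2→col0 (cost 1), row3→col4 (cost 3), row4→col1 (cost 3), row5→col3 (cost 5)
total = 5 + 1 + 1 + 3 + 3 + 5 = 18

Minimum assignment cost: 18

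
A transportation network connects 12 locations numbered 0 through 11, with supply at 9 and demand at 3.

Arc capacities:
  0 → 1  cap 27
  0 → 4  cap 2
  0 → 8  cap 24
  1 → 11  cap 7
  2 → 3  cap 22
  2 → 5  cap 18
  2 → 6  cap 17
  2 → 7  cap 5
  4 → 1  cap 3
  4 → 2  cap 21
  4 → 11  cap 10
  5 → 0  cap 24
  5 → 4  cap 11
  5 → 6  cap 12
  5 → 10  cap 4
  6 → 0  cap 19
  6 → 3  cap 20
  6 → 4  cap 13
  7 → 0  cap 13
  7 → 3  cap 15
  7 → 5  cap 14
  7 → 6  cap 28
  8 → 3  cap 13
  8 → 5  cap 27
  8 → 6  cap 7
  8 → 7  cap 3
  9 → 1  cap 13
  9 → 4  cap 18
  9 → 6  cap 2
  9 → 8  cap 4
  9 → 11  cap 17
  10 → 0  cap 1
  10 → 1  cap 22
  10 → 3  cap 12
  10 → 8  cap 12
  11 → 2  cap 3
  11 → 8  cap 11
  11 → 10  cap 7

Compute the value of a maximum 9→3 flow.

augment #1: 9→6→3 bottleneck 2, total now 2
augment #2: 9→8→3 bottleneck 4, total now 6
augment #3: 9→4→2→3 bottleneck 18, total now 24
augment #4: 9→11→2→3 bottleneck 3, total now 27
augment #5: 9→11→8→3 bottleneck 9, total now 36
augment #6: 9→11→10→3 bottleneck 5, total now 41
augment #7: 9→1→11→10→3 bottleneck 2, total now 43
augment #8: 9→1→11→8→6→3 bottleneck 2, total now 45

Maximum flow value: 45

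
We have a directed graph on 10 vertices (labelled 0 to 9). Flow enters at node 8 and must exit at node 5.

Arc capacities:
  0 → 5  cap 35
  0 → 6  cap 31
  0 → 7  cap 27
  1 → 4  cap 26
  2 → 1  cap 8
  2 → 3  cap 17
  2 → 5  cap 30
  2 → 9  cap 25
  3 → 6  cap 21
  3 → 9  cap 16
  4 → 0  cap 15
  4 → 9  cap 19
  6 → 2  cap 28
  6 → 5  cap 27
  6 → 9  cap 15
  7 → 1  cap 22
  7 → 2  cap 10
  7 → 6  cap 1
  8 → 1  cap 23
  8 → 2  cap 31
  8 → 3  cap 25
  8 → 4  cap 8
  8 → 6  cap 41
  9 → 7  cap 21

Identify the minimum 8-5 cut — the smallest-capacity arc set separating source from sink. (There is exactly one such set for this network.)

Min-cut arcs: {(2,5), (4,0), (6,5)} (total capacity 72)

augment #1: 8→2→5 push 30
augment #2: 8→6→5 push 27
augment #3: 8→4→0→5 push 8
augment #4: 8→1→4→0→5 push 7
max flow = 72; residual-reachable set from 8 gives S-side
cut edges (S→T): {(2,5), (4,0), (6,5)} total cap 72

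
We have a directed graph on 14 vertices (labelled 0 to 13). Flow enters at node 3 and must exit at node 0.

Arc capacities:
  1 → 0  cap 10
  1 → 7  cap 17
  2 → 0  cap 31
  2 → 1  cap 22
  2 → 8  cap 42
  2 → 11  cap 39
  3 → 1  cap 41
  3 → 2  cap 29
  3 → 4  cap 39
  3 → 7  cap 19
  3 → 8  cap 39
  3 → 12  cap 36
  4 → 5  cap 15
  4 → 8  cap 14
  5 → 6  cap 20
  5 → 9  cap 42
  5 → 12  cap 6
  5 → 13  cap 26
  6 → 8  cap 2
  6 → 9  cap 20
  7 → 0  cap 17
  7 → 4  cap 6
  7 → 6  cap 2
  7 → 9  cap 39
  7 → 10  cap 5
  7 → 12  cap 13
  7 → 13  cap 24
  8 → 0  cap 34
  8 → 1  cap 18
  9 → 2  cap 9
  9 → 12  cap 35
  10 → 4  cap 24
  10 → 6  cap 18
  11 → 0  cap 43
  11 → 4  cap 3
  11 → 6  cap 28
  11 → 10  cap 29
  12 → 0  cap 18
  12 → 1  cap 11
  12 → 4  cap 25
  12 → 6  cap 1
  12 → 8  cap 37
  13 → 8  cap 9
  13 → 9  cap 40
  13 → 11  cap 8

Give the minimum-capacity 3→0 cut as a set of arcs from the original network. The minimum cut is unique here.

augment #1: 3→1→0 push 10
augment #2: 3→2→0 push 29
augment #3: 3→7→0 push 17
augment #4: 3→8→0 push 34
augment #5: 3→12→0 push 18
augment #6: 3→7→9→2→0 push 2
augment #7: 3→1→7→13→11→0 push 8
augment #8: 3→1→7→9→2→11→0 push 7
max flow = 125; residual-reachable set from 3 gives S-side
cut edges (S→T): {(1,0), (3,2), (7,0), (8,0), (9,2), (12,0), (13,11)} total cap 125

Min-cut arcs: {(1,0), (3,2), (7,0), (8,0), (9,2), (12,0), (13,11)} (total capacity 125)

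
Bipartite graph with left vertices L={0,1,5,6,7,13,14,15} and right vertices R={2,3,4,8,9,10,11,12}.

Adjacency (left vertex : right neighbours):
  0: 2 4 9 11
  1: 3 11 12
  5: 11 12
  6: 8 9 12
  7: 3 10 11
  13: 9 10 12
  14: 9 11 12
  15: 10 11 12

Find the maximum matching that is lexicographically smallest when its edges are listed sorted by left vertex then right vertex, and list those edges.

|M| = 7 (so the lex-smallest maximum matching has 7 edges)
process left vertices in ascending order; for each, take the smallest-labelled available neighbour that still permits 7 edges overall, or leave it unmatched if none does
lex-smallest matching: {0-2, 1-3, 5-11, 6-8, 7-10, 13-9, 14-12}

Lex-smallest maximum matching: {(0,2), (1,3), (5,11), (6,8), (7,10), (13,9), (14,12)}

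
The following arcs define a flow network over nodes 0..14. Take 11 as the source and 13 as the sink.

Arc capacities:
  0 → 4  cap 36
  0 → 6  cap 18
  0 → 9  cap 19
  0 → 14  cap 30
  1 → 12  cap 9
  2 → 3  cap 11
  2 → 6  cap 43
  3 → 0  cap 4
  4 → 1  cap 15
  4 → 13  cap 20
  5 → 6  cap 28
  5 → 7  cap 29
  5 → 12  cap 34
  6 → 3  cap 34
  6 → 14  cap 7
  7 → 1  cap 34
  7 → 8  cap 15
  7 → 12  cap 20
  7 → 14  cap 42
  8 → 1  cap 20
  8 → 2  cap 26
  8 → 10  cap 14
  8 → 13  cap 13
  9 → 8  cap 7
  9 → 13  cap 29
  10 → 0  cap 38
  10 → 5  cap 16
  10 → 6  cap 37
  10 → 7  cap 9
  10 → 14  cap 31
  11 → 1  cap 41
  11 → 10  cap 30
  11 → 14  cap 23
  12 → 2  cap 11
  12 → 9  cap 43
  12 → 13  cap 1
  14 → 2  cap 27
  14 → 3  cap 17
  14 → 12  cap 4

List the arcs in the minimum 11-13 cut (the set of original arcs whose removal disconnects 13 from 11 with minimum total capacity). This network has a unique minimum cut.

augment #1: 11→1→12→13 push 1
augment #2: 11→1→12→9→13 push 8
augment #3: 11→10→0→4→13 push 20
augment #4: 11→10→0→9→13 push 10
augment #5: 11→14→12→9→13 push 4
augment #6: 11→14→3→0→9→13 push 4
max flow = 47; residual-reachable set from 11 gives S-side
cut edges (S→T): {(1,12), (3,0), (11,10), (14,12)} total cap 47

Min-cut arcs: {(1,12), (3,0), (11,10), (14,12)} (total capacity 47)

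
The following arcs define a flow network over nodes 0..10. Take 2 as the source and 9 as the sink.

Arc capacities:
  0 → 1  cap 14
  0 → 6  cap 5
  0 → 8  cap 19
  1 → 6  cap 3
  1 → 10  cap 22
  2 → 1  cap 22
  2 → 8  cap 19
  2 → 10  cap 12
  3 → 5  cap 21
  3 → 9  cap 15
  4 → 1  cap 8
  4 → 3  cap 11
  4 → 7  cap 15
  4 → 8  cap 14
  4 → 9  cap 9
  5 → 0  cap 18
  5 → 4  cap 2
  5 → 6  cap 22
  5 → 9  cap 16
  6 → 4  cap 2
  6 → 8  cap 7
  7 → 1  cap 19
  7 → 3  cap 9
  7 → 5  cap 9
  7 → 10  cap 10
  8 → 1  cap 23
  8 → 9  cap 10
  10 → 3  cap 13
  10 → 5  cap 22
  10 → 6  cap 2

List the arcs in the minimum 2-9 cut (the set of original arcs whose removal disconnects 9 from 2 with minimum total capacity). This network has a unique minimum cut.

augment #1: 2→8→9 push 10
augment #2: 2→10→3→9 push 12
augment #3: 2→1→6→4→9 push 2
augment #4: 2→1→10→3→9 push 1
augment #5: 2→1→10→5→9 push 16
augment #6: 2→1→10→5→4→9 push 2
max flow = 43; residual-reachable set from 2 gives S-side
cut edges (S→T): {(5,4), (5,9), (6,4), (8,9), (10,3)} total cap 43

Min-cut arcs: {(5,4), (5,9), (6,4), (8,9), (10,3)} (total capacity 43)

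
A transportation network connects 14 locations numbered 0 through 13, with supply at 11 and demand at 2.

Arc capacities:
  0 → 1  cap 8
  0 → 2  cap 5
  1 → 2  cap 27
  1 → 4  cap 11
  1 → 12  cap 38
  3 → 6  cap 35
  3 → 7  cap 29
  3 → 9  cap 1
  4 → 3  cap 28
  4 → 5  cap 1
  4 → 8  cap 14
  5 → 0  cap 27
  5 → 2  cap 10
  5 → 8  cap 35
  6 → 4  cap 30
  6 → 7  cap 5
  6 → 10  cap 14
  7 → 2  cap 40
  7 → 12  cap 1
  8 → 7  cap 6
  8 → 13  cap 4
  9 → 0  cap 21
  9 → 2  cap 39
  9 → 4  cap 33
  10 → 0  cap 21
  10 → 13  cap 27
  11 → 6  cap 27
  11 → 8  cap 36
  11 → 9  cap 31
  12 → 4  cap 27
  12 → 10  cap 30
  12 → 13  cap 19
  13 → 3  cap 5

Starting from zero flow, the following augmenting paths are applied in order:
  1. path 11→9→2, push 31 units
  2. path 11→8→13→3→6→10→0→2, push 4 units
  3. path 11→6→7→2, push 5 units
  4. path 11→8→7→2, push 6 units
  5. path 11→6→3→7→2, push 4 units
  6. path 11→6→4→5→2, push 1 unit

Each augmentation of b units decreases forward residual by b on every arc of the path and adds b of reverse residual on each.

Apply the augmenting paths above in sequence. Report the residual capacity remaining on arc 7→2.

after path 1 (11→9→2, push 31): res(7,2)=40
after path 2 (11→8→13→3→6→10→0→2, push 4): res(7,2)=40
after path 3 (11→6→7→2, push 5): res(7,2)=35
after path 4 (11→8→7→2, push 6): res(7,2)=29
after path 5 (11→6→3→7→2, push 4): res(7,2)=25
after path 6 (11→6→4→5→2, push 1): res(7,2)=25

Residual capacity of (7,2): 25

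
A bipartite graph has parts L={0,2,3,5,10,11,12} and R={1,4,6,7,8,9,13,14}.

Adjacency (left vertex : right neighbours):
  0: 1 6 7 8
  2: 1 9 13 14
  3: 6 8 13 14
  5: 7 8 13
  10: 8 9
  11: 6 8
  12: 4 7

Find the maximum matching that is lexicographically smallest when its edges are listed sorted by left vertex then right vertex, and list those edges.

Lex-smallest maximum matching: {(0,1), (2,9), (3,13), (5,7), (10,8), (11,6), (12,4)}

|M| = 7 (so the lex-smallest maximum matching has 7 edges)
process left vertices in ascending order; for each, take the smallest-labelled available neighbour that still permits 7 edges overall, or leave it unmatched if none does
lex-smallest matching: {0-1, 2-9, 3-13, 5-7, 10-8, 11-6, 12-4}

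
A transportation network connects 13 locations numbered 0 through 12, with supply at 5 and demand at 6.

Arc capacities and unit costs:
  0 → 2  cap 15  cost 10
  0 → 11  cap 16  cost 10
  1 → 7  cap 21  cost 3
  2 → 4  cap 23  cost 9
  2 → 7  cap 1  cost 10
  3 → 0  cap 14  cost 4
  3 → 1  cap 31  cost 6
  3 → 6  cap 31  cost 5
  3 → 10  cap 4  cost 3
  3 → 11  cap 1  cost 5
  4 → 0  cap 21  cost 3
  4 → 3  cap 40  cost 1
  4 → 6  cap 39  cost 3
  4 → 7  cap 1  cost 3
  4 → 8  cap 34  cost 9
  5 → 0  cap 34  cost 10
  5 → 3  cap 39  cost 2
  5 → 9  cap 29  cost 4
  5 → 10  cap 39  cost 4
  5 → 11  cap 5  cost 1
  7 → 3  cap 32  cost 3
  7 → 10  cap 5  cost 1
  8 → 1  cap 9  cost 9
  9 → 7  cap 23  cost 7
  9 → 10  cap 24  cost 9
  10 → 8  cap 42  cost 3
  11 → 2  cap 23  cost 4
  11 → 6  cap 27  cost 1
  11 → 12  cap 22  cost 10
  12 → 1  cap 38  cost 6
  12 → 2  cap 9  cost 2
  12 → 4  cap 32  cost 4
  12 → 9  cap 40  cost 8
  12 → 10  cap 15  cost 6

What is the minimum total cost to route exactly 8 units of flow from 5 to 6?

shortest-cost path #1: 5→11→6 push 5 @ unit cost 2 (adds 10)
shortest-cost path #2: 5→3→6 push 3 @ unit cost 7 (adds 21)
total cost = 31

Minimum cost for 8 units: 31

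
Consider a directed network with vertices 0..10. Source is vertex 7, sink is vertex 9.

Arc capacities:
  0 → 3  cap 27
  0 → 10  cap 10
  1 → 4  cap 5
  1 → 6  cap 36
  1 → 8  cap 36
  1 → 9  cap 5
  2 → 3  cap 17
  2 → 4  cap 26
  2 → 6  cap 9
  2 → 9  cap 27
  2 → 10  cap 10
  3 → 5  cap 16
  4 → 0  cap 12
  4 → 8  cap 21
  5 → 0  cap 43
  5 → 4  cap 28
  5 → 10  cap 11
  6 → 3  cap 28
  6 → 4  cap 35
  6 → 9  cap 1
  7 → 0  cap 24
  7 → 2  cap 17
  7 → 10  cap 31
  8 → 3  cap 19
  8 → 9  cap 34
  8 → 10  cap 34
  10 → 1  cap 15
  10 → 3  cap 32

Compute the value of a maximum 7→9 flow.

augment #1: 7→2→9 bottleneck 17, total now 17
augment #2: 7→10→1→9 bottleneck 5, total now 22
augment #3: 7→10→1→6→9 bottleneck 1, total now 23
augment #4: 7→10→1→8→9 bottleneck 9, total now 32
augment #5: 7→0→3→5→4→8→9 bottleneck 16, total now 48

Maximum flow value: 48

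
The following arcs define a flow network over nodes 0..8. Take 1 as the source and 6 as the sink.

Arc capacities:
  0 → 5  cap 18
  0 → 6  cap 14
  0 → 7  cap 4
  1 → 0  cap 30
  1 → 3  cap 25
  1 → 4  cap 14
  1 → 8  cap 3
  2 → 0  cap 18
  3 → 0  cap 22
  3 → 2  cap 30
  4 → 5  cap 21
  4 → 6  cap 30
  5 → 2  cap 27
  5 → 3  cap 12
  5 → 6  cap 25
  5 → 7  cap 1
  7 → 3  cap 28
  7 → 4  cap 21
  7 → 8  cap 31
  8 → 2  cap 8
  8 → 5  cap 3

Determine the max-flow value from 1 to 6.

Maximum flow value: 53

augment #1: 1→0→6 bottleneck 14, total now 14
augment #2: 1→4→6 bottleneck 14, total now 28
augment #3: 1→0→5→6 bottleneck 16, total now 44
augment #4: 1→8→5→6 bottleneck 3, total now 47
augment #5: 1→3→0→5→6 bottleneck 2, total now 49
augment #6: 1→3→0→7→4→6 bottleneck 4, total now 53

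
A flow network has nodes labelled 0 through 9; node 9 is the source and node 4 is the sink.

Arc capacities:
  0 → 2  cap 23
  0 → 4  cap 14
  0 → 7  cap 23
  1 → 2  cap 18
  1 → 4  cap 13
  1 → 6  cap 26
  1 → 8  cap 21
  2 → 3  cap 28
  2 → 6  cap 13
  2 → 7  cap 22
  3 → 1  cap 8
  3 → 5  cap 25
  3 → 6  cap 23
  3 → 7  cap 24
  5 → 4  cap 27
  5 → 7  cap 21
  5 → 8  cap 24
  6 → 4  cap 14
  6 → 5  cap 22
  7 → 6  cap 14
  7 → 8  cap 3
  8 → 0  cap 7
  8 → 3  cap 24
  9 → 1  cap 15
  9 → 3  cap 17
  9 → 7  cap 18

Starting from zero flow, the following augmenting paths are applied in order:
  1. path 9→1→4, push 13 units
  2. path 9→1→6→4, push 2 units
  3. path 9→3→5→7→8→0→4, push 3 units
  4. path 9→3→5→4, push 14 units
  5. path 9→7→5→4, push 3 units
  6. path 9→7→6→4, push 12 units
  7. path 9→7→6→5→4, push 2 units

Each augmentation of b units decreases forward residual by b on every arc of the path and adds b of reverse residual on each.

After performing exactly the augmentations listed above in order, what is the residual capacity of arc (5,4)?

after path 1 (9→1→4, push 13): res(5,4)=27
after path 2 (9→1→6→4, push 2): res(5,4)=27
after path 3 (9→3→5→7→8→0→4, push 3): res(5,4)=27
after path 4 (9→3→5→4, push 14): res(5,4)=13
after path 5 (9→7→5→4, push 3): res(5,4)=10
after path 6 (9→7→6→4, push 12): res(5,4)=10
after path 7 (9→7→6→5→4, push 2): res(5,4)=8

Residual capacity of (5,4): 8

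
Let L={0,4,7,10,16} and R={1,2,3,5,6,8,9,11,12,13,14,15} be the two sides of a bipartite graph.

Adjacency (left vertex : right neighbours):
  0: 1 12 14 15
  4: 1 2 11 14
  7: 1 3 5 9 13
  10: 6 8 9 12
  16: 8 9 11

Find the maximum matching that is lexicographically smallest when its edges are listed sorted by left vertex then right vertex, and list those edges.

|M| = 5 (so the lex-smallest maximum matching has 5 edges)
process left vertices in ascending order; for each, take the smallest-labelled available neighbour that still permits 5 edges overall, or leave it unmatched if none does
lex-smallest matching: {0-1, 4-2, 7-3, 10-6, 16-8}

Lex-smallest maximum matching: {(0,1), (4,2), (7,3), (10,6), (16,8)}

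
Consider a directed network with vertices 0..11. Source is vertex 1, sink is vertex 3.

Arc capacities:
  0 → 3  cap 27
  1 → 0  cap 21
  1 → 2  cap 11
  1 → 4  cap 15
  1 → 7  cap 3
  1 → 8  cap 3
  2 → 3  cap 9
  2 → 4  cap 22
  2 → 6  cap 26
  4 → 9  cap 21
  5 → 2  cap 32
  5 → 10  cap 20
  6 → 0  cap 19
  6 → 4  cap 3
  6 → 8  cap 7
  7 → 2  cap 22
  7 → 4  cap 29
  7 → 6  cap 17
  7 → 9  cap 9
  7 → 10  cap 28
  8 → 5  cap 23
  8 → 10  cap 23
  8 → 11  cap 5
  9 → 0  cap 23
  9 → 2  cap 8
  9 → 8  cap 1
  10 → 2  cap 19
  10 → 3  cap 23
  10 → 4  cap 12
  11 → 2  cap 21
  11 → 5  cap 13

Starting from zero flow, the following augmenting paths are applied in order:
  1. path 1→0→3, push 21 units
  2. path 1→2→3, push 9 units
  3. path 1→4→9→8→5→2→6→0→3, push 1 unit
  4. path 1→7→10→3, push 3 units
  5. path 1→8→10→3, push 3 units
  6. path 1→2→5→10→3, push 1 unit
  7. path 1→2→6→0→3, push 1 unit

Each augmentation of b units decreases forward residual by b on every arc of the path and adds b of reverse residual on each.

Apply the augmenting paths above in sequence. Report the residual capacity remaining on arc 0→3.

Residual capacity of (0,3): 4

after path 1 (1→0→3, push 21): res(0,3)=6
after path 2 (1→2→3, push 9): res(0,3)=6
after path 3 (1→4→9→8→5→2→6→0→3, push 1): res(0,3)=5
after path 4 (1→7→10→3, push 3): res(0,3)=5
after path 5 (1→8→10→3, push 3): res(0,3)=5
after path 6 (1→2→5→10→3, push 1): res(0,3)=5
after path 7 (1→2→6→0→3, push 1): res(0,3)=4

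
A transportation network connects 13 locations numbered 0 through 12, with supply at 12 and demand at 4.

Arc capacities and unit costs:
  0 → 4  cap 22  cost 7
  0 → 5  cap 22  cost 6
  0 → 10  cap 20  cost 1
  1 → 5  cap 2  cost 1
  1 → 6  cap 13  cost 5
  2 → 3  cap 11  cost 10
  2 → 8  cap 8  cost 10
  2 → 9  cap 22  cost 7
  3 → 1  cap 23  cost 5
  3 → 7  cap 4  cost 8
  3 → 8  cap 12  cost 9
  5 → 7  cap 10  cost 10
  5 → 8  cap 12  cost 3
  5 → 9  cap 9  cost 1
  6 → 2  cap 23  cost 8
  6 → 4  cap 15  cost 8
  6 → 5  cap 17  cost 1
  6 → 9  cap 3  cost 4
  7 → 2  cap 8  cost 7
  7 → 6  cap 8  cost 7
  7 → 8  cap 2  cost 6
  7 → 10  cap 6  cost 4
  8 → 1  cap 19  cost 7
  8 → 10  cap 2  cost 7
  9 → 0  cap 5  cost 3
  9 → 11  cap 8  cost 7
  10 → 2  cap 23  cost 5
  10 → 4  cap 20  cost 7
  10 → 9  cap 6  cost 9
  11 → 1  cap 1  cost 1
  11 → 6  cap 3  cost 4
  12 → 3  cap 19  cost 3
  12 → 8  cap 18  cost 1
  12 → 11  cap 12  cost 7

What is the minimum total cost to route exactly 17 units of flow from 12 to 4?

Minimum cost for 17 units: 337

shortest-cost path #1: 12→8→10→4 push 2 @ unit cost 15 (adds 30)
shortest-cost path #2: 12→11→6→4 push 3 @ unit cost 19 (adds 57)
shortest-cost path #3: 12→3→1→5→9→0→4 push 2 @ unit cost 20 (adds 40)
shortest-cost path #4: 12→3→1→6→4 push 10 @ unit cost 21 (adds 210)
total cost = 337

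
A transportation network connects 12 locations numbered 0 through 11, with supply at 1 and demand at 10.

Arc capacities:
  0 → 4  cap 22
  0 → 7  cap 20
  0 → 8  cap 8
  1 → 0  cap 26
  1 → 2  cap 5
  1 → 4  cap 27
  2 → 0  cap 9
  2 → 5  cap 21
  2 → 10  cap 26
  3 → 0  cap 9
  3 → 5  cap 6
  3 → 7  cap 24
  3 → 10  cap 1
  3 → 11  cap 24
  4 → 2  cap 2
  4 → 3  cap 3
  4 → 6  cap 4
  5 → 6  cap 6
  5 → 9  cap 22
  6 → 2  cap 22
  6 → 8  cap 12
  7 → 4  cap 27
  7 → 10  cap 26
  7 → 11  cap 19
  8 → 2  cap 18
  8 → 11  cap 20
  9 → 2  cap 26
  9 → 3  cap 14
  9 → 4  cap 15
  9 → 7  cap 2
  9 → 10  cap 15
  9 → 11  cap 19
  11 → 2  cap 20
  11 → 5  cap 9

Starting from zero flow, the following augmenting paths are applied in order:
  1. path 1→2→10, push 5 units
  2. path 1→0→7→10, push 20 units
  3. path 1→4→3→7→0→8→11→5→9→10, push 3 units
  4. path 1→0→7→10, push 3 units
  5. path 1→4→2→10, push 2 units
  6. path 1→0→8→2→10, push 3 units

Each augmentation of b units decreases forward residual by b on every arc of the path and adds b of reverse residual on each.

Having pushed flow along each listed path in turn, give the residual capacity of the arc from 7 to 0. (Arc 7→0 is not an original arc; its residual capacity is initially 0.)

after path 1 (1→2→10, push 5): res(7,0)=0
after path 2 (1→0→7→10, push 20): res(7,0)=20
after path 3 (1→4→3→7→0→8→11→5→9→10, push 3): res(7,0)=17
after path 4 (1→0→7→10, push 3): res(7,0)=20
after path 5 (1→4→2→10, push 2): res(7,0)=20
after path 6 (1→0→8→2→10, push 3): res(7,0)=20

Residual capacity of (7,0): 20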